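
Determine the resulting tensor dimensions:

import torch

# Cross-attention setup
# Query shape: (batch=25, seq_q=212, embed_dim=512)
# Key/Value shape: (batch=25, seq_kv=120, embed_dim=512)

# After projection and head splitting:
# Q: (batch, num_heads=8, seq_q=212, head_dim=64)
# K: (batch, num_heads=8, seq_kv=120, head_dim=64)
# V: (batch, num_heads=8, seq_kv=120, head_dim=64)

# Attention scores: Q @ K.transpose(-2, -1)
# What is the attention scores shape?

Input shape: (25, 212, 512)
Output shape: (25, 8, 212, 120)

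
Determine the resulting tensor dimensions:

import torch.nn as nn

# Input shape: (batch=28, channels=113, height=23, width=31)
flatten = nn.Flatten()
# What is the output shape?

Input shape: (28, 113, 23, 31)
Output shape: (28, 80569)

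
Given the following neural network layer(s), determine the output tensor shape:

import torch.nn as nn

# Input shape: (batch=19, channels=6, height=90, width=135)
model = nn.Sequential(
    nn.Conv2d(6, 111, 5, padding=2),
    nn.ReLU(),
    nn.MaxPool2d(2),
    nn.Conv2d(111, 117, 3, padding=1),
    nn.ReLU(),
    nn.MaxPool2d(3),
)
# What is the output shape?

Input shape: (19, 6, 90, 135)
  -> after first Conv2d: (19, 111, 90, 135)
  -> after first MaxPool2d: (19, 111, 45, 67)
  -> after second Conv2d: (19, 117, 45, 67)
Output shape: (19, 117, 15, 22)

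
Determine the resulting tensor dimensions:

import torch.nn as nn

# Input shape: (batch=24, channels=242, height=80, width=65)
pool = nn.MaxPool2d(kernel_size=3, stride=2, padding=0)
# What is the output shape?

Input shape: (24, 242, 80, 65)
Output shape: (24, 242, 39, 32)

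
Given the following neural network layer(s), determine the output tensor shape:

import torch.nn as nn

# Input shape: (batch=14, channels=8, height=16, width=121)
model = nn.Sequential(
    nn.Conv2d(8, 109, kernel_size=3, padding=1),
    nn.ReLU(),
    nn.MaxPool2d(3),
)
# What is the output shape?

Input shape: (14, 8, 16, 121)
  -> after Conv2d: (14, 109, 16, 121)
  -> after ReLU: (14, 109, 16, 121)
Output shape: (14, 109, 5, 40)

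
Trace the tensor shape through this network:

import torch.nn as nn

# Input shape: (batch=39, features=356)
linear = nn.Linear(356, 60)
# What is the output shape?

Input shape: (39, 356)
Output shape: (39, 60)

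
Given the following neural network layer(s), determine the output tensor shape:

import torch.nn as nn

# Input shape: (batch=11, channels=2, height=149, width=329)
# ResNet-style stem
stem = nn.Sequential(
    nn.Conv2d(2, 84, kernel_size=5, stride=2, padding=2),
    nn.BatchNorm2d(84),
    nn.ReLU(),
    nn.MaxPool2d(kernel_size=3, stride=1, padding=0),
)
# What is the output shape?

Input shape: (11, 2, 149, 329)
  -> after Conv2d 5x5 stride=2: (11, 84, 75, 165)
Output shape: (11, 84, 73, 163)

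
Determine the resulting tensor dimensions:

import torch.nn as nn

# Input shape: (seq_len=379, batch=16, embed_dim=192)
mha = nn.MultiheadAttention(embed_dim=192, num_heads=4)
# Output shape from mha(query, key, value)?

Input shape: (379, 16, 192)
Output shape: (379, 16, 192)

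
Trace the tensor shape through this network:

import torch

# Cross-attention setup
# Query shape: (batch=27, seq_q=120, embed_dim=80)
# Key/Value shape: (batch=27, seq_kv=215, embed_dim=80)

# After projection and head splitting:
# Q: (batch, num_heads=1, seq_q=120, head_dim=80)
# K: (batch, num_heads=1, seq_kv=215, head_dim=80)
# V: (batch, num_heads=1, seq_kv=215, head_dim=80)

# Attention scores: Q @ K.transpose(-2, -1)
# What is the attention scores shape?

Input shape: (27, 120, 80)
Output shape: (27, 1, 120, 215)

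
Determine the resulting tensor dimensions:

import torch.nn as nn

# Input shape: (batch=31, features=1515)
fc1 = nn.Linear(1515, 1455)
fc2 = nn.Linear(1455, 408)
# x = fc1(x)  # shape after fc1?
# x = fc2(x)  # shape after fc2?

Input shape: (31, 1515)
  -> after fc1: (31, 1455)
Output shape: (31, 408)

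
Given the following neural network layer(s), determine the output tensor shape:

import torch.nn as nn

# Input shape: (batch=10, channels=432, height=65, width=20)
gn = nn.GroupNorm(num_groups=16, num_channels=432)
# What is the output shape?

Input shape: (10, 432, 65, 20)
Output shape: (10, 432, 65, 20)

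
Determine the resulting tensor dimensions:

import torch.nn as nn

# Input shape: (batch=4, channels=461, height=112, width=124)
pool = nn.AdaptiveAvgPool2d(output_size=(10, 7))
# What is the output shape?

Input shape: (4, 461, 112, 124)
Output shape: (4, 461, 10, 7)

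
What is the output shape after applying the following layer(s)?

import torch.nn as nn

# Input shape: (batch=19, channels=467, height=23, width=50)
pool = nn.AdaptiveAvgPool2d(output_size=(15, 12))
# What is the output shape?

Input shape: (19, 467, 23, 50)
Output shape: (19, 467, 15, 12)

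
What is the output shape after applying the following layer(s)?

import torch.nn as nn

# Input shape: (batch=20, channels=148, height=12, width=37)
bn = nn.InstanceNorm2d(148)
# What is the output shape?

Input shape: (20, 148, 12, 37)
Output shape: (20, 148, 12, 37)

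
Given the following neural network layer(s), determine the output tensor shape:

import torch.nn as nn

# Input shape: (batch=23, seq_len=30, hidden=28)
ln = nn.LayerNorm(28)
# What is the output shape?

Input shape: (23, 30, 28)
Output shape: (23, 30, 28)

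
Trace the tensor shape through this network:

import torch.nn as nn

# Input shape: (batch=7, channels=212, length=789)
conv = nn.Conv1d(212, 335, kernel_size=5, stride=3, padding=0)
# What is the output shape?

Input shape: (7, 212, 789)
Output shape: (7, 335, 262)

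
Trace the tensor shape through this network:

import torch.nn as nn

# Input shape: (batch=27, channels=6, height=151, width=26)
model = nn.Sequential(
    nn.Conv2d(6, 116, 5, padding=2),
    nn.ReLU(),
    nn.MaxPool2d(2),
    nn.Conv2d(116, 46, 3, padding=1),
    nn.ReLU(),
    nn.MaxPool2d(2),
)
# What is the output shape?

Input shape: (27, 6, 151, 26)
  -> after first Conv2d: (27, 116, 151, 26)
  -> after first MaxPool2d: (27, 116, 75, 13)
  -> after second Conv2d: (27, 46, 75, 13)
Output shape: (27, 46, 37, 6)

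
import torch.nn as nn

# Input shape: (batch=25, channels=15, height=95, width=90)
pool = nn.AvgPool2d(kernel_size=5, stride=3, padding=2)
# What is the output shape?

Input shape: (25, 15, 95, 90)
Output shape: (25, 15, 32, 30)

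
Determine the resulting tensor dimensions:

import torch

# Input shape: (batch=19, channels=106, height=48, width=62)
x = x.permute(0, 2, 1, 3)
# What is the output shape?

Input shape: (19, 106, 48, 62)
Output shape: (19, 48, 106, 62)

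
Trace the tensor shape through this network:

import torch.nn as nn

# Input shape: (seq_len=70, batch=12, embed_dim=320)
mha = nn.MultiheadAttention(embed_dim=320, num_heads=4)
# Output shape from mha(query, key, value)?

Input shape: (70, 12, 320)
Output shape: (70, 12, 320)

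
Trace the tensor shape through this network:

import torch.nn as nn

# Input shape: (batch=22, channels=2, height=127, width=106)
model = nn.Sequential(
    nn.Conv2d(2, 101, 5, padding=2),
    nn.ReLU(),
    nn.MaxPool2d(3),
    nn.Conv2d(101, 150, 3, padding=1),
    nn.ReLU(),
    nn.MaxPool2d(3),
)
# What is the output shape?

Input shape: (22, 2, 127, 106)
  -> after first Conv2d: (22, 101, 127, 106)
  -> after first MaxPool2d: (22, 101, 42, 35)
  -> after second Conv2d: (22, 150, 42, 35)
Output shape: (22, 150, 14, 11)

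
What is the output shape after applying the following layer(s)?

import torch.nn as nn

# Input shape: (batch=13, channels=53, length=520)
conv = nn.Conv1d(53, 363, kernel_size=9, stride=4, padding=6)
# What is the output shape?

Input shape: (13, 53, 520)
Output shape: (13, 363, 131)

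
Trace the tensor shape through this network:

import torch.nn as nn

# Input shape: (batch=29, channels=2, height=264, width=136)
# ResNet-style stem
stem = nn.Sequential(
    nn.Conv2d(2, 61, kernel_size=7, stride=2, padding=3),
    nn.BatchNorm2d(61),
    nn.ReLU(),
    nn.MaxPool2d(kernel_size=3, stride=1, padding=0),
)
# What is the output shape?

Input shape: (29, 2, 264, 136)
  -> after Conv2d 7x7 stride=2: (29, 61, 132, 68)
Output shape: (29, 61, 130, 66)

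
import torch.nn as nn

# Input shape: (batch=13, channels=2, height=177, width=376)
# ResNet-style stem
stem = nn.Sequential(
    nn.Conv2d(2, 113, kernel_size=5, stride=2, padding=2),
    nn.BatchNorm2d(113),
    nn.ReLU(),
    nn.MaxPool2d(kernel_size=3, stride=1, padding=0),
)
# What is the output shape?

Input shape: (13, 2, 177, 376)
  -> after Conv2d 5x5 stride=2: (13, 113, 89, 188)
Output shape: (13, 113, 87, 186)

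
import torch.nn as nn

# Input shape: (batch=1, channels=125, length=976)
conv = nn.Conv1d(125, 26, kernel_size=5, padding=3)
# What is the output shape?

Input shape: (1, 125, 976)
Output shape: (1, 26, 978)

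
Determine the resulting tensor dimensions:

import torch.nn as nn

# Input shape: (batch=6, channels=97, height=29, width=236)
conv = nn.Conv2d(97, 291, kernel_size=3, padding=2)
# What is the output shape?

Input shape: (6, 97, 29, 236)
Output shape: (6, 291, 31, 238)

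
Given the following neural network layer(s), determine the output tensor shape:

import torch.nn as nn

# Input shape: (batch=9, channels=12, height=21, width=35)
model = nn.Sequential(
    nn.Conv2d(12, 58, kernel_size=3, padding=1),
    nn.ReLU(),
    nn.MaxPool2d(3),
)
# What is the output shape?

Input shape: (9, 12, 21, 35)
  -> after Conv2d: (9, 58, 21, 35)
  -> after ReLU: (9, 58, 21, 35)
Output shape: (9, 58, 7, 11)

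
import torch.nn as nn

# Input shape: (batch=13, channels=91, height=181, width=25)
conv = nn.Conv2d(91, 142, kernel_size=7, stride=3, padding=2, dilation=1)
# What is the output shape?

Input shape: (13, 91, 181, 25)
Output shape: (13, 142, 60, 8)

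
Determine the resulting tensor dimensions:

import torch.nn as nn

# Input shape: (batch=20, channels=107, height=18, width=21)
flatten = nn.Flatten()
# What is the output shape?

Input shape: (20, 107, 18, 21)
Output shape: (20, 40446)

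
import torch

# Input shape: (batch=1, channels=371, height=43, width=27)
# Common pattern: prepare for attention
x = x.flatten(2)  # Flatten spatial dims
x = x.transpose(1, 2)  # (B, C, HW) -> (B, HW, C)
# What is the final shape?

Input shape: (1, 371, 43, 27)
  -> after flatten(2): (1, 371, 1161)
Output shape: (1, 1161, 371)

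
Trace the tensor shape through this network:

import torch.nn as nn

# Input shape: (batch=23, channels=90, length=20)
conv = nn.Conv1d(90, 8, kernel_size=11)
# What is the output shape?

Input shape: (23, 90, 20)
Output shape: (23, 8, 10)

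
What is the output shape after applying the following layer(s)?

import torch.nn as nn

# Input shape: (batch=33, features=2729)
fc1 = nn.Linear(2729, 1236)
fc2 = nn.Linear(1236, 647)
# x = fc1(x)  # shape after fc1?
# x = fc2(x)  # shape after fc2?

Input shape: (33, 2729)
  -> after fc1: (33, 1236)
Output shape: (33, 647)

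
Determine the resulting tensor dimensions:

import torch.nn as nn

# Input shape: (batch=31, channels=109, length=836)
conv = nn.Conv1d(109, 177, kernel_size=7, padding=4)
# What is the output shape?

Input shape: (31, 109, 836)
Output shape: (31, 177, 838)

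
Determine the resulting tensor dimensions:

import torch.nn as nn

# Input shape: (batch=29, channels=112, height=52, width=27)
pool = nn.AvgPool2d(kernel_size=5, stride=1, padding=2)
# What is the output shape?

Input shape: (29, 112, 52, 27)
Output shape: (29, 112, 52, 27)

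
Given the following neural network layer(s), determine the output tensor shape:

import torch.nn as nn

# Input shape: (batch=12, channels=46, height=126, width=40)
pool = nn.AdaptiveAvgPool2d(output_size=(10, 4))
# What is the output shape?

Input shape: (12, 46, 126, 40)
Output shape: (12, 46, 10, 4)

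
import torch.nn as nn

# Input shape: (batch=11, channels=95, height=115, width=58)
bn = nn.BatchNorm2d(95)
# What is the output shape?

Input shape: (11, 95, 115, 58)
Output shape: (11, 95, 115, 58)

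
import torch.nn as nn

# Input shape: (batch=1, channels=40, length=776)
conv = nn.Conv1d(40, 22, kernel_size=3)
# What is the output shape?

Input shape: (1, 40, 776)
Output shape: (1, 22, 774)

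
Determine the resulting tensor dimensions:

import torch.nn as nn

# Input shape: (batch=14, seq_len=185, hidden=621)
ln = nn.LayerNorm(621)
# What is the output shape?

Input shape: (14, 185, 621)
Output shape: (14, 185, 621)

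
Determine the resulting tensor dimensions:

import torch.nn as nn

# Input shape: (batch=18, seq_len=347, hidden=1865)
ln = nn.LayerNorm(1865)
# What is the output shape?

Input shape: (18, 347, 1865)
Output shape: (18, 347, 1865)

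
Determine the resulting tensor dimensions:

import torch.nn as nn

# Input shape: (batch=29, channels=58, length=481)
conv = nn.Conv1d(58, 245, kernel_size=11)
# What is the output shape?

Input shape: (29, 58, 481)
Output shape: (29, 245, 471)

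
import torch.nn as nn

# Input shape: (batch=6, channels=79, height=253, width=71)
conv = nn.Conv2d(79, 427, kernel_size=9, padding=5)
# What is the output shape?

Input shape: (6, 79, 253, 71)
Output shape: (6, 427, 255, 73)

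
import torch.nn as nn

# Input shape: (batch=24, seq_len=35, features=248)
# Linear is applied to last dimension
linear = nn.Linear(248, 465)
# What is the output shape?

Input shape: (24, 35, 248)
Output shape: (24, 35, 465)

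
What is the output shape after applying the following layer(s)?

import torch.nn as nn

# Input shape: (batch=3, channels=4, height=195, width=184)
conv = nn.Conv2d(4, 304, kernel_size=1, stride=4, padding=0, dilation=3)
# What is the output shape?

Input shape: (3, 4, 195, 184)
Output shape: (3, 304, 49, 46)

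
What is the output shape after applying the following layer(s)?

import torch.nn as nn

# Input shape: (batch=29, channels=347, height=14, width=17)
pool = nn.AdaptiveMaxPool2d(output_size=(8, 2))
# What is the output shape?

Input shape: (29, 347, 14, 17)
Output shape: (29, 347, 8, 2)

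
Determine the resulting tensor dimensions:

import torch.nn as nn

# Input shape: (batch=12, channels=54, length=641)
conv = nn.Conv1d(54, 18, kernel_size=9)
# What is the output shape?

Input shape: (12, 54, 641)
Output shape: (12, 18, 633)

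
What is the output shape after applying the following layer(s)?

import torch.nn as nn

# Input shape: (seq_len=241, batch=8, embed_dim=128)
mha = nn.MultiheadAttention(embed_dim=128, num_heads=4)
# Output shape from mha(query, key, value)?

Input shape: (241, 8, 128)
Output shape: (241, 8, 128)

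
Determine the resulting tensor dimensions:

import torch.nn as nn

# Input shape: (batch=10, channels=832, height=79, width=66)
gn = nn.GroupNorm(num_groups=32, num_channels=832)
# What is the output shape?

Input shape: (10, 832, 79, 66)
Output shape: (10, 832, 79, 66)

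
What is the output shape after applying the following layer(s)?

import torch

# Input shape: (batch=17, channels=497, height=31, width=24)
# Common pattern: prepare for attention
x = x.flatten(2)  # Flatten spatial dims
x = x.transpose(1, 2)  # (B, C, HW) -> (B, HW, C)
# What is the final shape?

Input shape: (17, 497, 31, 24)
  -> after flatten(2): (17, 497, 744)
Output shape: (17, 744, 497)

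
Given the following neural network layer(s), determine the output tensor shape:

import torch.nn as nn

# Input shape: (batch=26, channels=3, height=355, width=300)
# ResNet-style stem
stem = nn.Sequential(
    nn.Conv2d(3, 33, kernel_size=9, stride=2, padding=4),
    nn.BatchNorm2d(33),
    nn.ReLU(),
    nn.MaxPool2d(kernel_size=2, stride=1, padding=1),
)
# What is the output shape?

Input shape: (26, 3, 355, 300)
  -> after Conv2d 9x9 stride=2: (26, 33, 178, 150)
Output shape: (26, 33, 179, 151)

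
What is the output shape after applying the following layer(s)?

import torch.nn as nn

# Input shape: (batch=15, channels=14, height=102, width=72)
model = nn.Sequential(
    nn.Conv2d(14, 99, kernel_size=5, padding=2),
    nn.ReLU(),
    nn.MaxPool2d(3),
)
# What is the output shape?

Input shape: (15, 14, 102, 72)
  -> after Conv2d: (15, 99, 102, 72)
  -> after ReLU: (15, 99, 102, 72)
Output shape: (15, 99, 34, 24)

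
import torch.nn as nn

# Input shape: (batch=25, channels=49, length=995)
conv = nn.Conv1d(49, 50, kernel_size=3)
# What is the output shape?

Input shape: (25, 49, 995)
Output shape: (25, 50, 993)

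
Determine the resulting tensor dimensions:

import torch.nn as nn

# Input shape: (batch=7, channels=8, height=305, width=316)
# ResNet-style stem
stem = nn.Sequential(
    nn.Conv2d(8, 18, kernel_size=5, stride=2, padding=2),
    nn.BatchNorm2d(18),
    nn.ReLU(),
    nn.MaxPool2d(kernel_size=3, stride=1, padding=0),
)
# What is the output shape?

Input shape: (7, 8, 305, 316)
  -> after Conv2d 5x5 stride=2: (7, 18, 153, 158)
Output shape: (7, 18, 151, 156)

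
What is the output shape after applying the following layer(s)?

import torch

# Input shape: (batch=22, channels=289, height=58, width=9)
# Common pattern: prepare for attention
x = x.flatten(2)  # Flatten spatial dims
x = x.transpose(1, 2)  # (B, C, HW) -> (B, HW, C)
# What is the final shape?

Input shape: (22, 289, 58, 9)
  -> after flatten(2): (22, 289, 522)
Output shape: (22, 522, 289)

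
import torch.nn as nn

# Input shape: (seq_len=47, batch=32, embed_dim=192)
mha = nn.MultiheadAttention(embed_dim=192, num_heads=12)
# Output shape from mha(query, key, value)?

Input shape: (47, 32, 192)
Output shape: (47, 32, 192)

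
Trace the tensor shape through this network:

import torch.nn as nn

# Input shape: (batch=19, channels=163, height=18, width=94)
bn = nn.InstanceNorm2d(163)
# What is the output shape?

Input shape: (19, 163, 18, 94)
Output shape: (19, 163, 18, 94)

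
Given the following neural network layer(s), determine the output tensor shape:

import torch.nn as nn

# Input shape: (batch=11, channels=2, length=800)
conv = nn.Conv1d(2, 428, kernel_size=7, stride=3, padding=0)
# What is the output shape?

Input shape: (11, 2, 800)
Output shape: (11, 428, 265)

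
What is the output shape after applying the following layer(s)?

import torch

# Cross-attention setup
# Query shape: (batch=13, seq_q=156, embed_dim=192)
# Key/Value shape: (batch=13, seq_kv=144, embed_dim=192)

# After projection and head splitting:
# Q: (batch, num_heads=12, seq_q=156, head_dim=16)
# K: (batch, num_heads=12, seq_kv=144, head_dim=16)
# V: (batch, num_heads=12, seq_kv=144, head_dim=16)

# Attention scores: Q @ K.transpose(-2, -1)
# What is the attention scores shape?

Input shape: (13, 156, 192)
Output shape: (13, 12, 156, 144)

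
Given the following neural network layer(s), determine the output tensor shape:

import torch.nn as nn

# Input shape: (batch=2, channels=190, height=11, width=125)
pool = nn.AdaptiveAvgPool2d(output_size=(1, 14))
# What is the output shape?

Input shape: (2, 190, 11, 125)
Output shape: (2, 190, 1, 14)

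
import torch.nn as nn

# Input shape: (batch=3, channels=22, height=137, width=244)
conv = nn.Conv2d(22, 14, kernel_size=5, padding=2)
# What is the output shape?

Input shape: (3, 22, 137, 244)
Output shape: (3, 14, 137, 244)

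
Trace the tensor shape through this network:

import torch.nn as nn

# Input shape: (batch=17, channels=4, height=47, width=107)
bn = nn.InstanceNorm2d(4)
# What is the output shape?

Input shape: (17, 4, 47, 107)
Output shape: (17, 4, 47, 107)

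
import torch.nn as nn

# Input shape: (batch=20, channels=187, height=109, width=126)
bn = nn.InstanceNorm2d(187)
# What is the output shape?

Input shape: (20, 187, 109, 126)
Output shape: (20, 187, 109, 126)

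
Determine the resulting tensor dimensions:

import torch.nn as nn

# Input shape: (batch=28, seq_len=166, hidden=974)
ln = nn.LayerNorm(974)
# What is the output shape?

Input shape: (28, 166, 974)
Output shape: (28, 166, 974)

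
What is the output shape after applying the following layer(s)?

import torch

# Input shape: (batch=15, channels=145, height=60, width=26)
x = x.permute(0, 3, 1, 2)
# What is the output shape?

Input shape: (15, 145, 60, 26)
Output shape: (15, 26, 145, 60)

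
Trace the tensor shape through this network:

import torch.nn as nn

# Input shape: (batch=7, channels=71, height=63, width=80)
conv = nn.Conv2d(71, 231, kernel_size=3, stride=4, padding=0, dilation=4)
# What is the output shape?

Input shape: (7, 71, 63, 80)
Output shape: (7, 231, 14, 18)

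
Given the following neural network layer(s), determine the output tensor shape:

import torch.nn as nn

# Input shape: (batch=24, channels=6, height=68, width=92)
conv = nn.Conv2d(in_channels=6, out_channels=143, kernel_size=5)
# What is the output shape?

Input shape: (24, 6, 68, 92)
Output shape: (24, 143, 64, 88)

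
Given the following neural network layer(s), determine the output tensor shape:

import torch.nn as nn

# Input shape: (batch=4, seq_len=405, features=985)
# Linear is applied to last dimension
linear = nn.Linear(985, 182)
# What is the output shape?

Input shape: (4, 405, 985)
Output shape: (4, 405, 182)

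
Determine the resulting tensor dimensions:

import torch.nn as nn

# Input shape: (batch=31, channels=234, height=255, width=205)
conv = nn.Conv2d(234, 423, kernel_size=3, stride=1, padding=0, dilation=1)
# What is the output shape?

Input shape: (31, 234, 255, 205)
Output shape: (31, 423, 253, 203)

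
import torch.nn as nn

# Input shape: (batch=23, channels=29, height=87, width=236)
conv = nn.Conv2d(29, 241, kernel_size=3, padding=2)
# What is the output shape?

Input shape: (23, 29, 87, 236)
Output shape: (23, 241, 89, 238)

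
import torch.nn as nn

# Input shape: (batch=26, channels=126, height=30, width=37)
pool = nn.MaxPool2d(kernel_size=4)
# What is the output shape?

Input shape: (26, 126, 30, 37)
Output shape: (26, 126, 7, 9)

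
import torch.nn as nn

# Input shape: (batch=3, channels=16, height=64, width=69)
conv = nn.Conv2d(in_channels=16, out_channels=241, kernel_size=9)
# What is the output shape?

Input shape: (3, 16, 64, 69)
Output shape: (3, 241, 56, 61)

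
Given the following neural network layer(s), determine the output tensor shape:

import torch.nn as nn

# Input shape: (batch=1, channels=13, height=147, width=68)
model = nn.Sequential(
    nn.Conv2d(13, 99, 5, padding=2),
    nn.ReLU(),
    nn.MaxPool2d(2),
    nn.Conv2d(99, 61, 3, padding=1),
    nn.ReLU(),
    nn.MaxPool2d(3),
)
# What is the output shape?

Input shape: (1, 13, 147, 68)
  -> after first Conv2d: (1, 99, 147, 68)
  -> after first MaxPool2d: (1, 99, 73, 34)
  -> after second Conv2d: (1, 61, 73, 34)
Output shape: (1, 61, 24, 11)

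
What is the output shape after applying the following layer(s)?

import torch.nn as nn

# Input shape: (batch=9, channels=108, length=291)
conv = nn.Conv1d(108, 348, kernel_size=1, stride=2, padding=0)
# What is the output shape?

Input shape: (9, 108, 291)
Output shape: (9, 348, 146)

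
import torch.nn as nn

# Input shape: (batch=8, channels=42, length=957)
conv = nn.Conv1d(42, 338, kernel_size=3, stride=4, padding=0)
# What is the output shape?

Input shape: (8, 42, 957)
Output shape: (8, 338, 239)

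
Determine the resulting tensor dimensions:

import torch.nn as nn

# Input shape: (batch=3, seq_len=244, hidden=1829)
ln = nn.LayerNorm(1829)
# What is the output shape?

Input shape: (3, 244, 1829)
Output shape: (3, 244, 1829)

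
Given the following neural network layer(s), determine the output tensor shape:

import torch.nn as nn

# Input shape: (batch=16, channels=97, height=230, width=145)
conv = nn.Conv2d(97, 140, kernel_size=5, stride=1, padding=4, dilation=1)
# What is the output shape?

Input shape: (16, 97, 230, 145)
Output shape: (16, 140, 234, 149)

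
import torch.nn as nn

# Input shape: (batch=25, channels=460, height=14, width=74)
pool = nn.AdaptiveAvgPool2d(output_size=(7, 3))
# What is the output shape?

Input shape: (25, 460, 14, 74)
Output shape: (25, 460, 7, 3)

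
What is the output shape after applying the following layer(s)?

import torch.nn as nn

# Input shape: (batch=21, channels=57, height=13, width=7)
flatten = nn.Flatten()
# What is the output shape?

Input shape: (21, 57, 13, 7)
Output shape: (21, 5187)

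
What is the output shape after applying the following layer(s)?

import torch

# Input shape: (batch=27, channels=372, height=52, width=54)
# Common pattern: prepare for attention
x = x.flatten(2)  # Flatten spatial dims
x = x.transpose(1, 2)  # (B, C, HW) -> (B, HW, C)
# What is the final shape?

Input shape: (27, 372, 52, 54)
  -> after flatten(2): (27, 372, 2808)
Output shape: (27, 2808, 372)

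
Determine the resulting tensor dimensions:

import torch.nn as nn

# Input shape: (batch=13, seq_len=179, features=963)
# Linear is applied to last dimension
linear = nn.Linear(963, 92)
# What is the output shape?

Input shape: (13, 179, 963)
Output shape: (13, 179, 92)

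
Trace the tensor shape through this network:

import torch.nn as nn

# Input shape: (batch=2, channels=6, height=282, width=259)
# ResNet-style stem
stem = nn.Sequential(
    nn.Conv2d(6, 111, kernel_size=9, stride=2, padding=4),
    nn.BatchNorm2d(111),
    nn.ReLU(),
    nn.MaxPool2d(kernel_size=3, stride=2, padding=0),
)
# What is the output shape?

Input shape: (2, 6, 282, 259)
  -> after Conv2d 9x9 stride=2: (2, 111, 141, 130)
Output shape: (2, 111, 70, 64)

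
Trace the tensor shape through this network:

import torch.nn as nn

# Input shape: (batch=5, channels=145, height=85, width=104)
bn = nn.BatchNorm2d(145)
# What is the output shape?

Input shape: (5, 145, 85, 104)
Output shape: (5, 145, 85, 104)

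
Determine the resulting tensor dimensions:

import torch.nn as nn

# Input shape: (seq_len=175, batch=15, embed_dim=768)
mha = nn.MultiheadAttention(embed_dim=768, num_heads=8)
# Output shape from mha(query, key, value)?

Input shape: (175, 15, 768)
Output shape: (175, 15, 768)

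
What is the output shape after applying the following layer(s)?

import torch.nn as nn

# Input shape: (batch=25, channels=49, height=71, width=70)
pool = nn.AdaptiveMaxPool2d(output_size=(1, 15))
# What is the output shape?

Input shape: (25, 49, 71, 70)
Output shape: (25, 49, 1, 15)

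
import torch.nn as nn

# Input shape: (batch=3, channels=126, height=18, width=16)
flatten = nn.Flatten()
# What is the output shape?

Input shape: (3, 126, 18, 16)
Output shape: (3, 36288)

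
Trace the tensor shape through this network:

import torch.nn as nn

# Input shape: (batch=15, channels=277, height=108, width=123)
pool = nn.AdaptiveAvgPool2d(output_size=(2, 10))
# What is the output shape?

Input shape: (15, 277, 108, 123)
Output shape: (15, 277, 2, 10)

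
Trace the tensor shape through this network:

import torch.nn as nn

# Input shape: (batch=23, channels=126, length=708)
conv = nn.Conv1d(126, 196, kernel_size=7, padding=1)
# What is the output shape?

Input shape: (23, 126, 708)
Output shape: (23, 196, 704)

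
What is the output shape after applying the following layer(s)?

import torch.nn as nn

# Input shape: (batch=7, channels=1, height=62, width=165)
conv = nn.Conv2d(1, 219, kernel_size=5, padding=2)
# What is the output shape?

Input shape: (7, 1, 62, 165)
Output shape: (7, 219, 62, 165)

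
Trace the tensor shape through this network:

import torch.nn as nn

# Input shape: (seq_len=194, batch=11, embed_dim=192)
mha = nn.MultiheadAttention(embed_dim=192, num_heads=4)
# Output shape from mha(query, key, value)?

Input shape: (194, 11, 192)
Output shape: (194, 11, 192)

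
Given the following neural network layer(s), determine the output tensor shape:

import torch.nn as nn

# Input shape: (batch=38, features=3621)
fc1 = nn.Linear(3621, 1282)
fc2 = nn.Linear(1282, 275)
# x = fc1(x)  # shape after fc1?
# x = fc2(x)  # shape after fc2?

Input shape: (38, 3621)
  -> after fc1: (38, 1282)
Output shape: (38, 275)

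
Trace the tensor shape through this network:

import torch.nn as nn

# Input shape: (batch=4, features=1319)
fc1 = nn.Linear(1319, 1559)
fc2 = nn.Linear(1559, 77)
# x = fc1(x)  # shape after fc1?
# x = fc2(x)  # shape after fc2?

Input shape: (4, 1319)
  -> after fc1: (4, 1559)
Output shape: (4, 77)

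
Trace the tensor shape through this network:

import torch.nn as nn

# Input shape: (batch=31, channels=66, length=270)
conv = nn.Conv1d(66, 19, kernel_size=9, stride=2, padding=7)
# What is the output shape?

Input shape: (31, 66, 270)
Output shape: (31, 19, 138)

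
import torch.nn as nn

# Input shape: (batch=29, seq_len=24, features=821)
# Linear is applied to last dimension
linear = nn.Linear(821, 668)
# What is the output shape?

Input shape: (29, 24, 821)
Output shape: (29, 24, 668)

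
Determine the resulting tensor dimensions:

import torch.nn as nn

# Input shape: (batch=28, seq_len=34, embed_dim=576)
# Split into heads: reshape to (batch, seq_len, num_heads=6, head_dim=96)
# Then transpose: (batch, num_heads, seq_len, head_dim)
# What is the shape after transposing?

Input shape: (28, 34, 576)
  -> after reshape: (28, 34, 6, 96)
Output shape: (28, 6, 34, 96)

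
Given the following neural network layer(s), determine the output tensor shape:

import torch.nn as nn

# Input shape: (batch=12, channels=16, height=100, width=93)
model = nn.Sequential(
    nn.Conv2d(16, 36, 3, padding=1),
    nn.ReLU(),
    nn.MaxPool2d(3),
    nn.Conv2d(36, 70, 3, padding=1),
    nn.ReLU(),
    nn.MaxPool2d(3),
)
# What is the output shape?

Input shape: (12, 16, 100, 93)
  -> after first Conv2d: (12, 36, 100, 93)
  -> after first MaxPool2d: (12, 36, 33, 31)
  -> after second Conv2d: (12, 70, 33, 31)
Output shape: (12, 70, 11, 10)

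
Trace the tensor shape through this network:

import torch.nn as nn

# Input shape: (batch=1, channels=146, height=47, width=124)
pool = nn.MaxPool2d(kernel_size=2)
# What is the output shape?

Input shape: (1, 146, 47, 124)
Output shape: (1, 146, 23, 62)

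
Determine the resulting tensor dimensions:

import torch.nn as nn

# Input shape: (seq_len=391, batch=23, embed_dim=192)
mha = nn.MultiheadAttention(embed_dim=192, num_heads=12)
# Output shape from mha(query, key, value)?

Input shape: (391, 23, 192)
Output shape: (391, 23, 192)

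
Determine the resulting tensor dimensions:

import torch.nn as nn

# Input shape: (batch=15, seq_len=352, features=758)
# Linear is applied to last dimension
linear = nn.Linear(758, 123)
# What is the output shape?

Input shape: (15, 352, 758)
Output shape: (15, 352, 123)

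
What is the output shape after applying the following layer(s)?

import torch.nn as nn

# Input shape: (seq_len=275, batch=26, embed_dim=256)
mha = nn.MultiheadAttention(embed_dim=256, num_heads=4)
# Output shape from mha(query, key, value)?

Input shape: (275, 26, 256)
Output shape: (275, 26, 256)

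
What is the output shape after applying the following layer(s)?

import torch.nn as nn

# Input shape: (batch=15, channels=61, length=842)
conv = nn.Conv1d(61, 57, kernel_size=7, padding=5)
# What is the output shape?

Input shape: (15, 61, 842)
Output shape: (15, 57, 846)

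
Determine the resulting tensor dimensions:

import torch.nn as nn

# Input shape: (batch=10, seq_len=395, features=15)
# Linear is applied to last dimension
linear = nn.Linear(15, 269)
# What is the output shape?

Input shape: (10, 395, 15)
Output shape: (10, 395, 269)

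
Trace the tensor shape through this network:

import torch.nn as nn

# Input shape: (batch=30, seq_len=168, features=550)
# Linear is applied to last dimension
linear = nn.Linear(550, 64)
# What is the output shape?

Input shape: (30, 168, 550)
Output shape: (30, 168, 64)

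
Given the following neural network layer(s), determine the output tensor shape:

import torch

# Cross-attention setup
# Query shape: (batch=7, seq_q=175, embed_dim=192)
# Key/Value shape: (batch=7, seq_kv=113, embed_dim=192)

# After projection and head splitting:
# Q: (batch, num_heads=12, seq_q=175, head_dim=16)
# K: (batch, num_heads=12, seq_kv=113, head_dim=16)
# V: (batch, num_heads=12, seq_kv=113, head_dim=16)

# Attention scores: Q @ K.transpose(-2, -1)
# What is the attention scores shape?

Input shape: (7, 175, 192)
Output shape: (7, 12, 175, 113)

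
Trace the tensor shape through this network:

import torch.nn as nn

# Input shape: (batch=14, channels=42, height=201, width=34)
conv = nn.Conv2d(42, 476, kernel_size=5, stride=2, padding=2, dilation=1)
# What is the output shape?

Input shape: (14, 42, 201, 34)
Output shape: (14, 476, 101, 17)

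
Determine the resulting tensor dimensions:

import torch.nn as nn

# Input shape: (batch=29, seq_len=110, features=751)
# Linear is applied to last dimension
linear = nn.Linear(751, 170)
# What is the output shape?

Input shape: (29, 110, 751)
Output shape: (29, 110, 170)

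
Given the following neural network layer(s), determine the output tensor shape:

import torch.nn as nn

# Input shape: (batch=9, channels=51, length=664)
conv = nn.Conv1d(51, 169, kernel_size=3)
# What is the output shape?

Input shape: (9, 51, 664)
Output shape: (9, 169, 662)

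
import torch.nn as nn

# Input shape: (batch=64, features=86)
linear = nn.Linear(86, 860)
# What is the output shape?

Input shape: (64, 86)
Output shape: (64, 860)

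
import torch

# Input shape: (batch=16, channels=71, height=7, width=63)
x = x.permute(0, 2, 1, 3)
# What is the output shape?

Input shape: (16, 71, 7, 63)
Output shape: (16, 7, 71, 63)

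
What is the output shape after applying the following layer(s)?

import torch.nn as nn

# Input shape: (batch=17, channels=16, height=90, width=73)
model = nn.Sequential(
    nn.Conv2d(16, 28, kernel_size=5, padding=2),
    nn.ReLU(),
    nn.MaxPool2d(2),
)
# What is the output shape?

Input shape: (17, 16, 90, 73)
  -> after Conv2d: (17, 28, 90, 73)
  -> after ReLU: (17, 28, 90, 73)
Output shape: (17, 28, 45, 36)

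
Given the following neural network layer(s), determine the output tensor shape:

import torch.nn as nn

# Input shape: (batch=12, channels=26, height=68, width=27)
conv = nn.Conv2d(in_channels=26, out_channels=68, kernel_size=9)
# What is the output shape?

Input shape: (12, 26, 68, 27)
Output shape: (12, 68, 60, 19)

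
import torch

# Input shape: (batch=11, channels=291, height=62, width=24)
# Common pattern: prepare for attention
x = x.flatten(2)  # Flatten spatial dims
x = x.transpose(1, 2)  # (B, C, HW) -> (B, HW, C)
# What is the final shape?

Input shape: (11, 291, 62, 24)
  -> after flatten(2): (11, 291, 1488)
Output shape: (11, 1488, 291)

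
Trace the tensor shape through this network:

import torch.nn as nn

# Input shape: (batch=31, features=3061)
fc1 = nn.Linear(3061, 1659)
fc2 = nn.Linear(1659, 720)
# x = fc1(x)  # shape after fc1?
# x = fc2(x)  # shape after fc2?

Input shape: (31, 3061)
  -> after fc1: (31, 1659)
Output shape: (31, 720)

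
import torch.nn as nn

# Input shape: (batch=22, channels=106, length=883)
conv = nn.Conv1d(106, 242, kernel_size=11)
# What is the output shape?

Input shape: (22, 106, 883)
Output shape: (22, 242, 873)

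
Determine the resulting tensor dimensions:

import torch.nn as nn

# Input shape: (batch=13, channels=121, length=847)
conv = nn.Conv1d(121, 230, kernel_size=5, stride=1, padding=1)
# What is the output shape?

Input shape: (13, 121, 847)
Output shape: (13, 230, 845)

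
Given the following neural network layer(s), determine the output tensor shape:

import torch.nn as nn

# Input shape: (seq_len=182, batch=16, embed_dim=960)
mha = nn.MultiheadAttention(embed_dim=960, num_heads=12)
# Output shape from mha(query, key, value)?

Input shape: (182, 16, 960)
Output shape: (182, 16, 960)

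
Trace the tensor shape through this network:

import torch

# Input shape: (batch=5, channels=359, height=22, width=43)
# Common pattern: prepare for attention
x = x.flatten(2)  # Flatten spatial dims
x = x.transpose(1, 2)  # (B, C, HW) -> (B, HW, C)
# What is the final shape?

Input shape: (5, 359, 22, 43)
  -> after flatten(2): (5, 359, 946)
Output shape: (5, 946, 359)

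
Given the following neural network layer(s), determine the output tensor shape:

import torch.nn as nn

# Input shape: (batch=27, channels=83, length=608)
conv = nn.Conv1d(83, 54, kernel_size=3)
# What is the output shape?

Input shape: (27, 83, 608)
Output shape: (27, 54, 606)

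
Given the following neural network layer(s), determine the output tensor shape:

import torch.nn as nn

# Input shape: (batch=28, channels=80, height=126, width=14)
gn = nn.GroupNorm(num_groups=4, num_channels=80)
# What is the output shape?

Input shape: (28, 80, 126, 14)
Output shape: (28, 80, 126, 14)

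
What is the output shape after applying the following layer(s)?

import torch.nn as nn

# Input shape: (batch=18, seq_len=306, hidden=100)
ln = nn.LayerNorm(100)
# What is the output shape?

Input shape: (18, 306, 100)
Output shape: (18, 306, 100)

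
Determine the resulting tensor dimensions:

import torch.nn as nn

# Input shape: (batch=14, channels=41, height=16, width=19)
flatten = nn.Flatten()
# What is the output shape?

Input shape: (14, 41, 16, 19)
Output shape: (14, 12464)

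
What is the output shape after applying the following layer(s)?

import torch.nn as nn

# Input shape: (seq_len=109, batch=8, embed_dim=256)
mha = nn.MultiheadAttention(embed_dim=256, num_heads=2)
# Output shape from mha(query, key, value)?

Input shape: (109, 8, 256)
Output shape: (109, 8, 256)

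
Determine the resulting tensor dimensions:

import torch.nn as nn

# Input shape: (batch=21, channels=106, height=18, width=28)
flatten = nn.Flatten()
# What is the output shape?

Input shape: (21, 106, 18, 28)
Output shape: (21, 53424)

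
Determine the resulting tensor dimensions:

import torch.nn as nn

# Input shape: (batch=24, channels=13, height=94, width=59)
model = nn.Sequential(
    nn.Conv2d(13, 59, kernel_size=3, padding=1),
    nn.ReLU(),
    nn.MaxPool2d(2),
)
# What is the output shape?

Input shape: (24, 13, 94, 59)
  -> after Conv2d: (24, 59, 94, 59)
  -> after ReLU: (24, 59, 94, 59)
Output shape: (24, 59, 47, 29)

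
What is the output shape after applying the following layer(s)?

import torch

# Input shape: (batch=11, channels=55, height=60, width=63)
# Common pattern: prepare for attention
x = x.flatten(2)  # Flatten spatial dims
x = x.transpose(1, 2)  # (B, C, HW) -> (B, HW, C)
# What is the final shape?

Input shape: (11, 55, 60, 63)
  -> after flatten(2): (11, 55, 3780)
Output shape: (11, 3780, 55)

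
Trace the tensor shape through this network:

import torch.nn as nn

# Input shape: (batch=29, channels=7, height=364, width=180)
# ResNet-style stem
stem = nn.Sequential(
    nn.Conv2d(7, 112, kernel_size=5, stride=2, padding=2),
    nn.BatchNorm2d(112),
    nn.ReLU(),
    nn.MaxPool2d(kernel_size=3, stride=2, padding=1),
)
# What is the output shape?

Input shape: (29, 7, 364, 180)
  -> after Conv2d 5x5 stride=2: (29, 112, 182, 90)
Output shape: (29, 112, 91, 45)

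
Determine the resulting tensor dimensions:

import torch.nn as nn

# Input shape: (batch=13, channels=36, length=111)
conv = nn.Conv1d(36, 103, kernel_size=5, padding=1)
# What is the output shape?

Input shape: (13, 36, 111)
Output shape: (13, 103, 109)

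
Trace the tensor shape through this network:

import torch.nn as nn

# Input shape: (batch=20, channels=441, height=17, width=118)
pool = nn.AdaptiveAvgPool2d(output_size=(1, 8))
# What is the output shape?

Input shape: (20, 441, 17, 118)
Output shape: (20, 441, 1, 8)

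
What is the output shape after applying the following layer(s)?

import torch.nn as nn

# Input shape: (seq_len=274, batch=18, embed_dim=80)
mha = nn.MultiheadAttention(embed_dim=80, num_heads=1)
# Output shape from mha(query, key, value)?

Input shape: (274, 18, 80)
Output shape: (274, 18, 80)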